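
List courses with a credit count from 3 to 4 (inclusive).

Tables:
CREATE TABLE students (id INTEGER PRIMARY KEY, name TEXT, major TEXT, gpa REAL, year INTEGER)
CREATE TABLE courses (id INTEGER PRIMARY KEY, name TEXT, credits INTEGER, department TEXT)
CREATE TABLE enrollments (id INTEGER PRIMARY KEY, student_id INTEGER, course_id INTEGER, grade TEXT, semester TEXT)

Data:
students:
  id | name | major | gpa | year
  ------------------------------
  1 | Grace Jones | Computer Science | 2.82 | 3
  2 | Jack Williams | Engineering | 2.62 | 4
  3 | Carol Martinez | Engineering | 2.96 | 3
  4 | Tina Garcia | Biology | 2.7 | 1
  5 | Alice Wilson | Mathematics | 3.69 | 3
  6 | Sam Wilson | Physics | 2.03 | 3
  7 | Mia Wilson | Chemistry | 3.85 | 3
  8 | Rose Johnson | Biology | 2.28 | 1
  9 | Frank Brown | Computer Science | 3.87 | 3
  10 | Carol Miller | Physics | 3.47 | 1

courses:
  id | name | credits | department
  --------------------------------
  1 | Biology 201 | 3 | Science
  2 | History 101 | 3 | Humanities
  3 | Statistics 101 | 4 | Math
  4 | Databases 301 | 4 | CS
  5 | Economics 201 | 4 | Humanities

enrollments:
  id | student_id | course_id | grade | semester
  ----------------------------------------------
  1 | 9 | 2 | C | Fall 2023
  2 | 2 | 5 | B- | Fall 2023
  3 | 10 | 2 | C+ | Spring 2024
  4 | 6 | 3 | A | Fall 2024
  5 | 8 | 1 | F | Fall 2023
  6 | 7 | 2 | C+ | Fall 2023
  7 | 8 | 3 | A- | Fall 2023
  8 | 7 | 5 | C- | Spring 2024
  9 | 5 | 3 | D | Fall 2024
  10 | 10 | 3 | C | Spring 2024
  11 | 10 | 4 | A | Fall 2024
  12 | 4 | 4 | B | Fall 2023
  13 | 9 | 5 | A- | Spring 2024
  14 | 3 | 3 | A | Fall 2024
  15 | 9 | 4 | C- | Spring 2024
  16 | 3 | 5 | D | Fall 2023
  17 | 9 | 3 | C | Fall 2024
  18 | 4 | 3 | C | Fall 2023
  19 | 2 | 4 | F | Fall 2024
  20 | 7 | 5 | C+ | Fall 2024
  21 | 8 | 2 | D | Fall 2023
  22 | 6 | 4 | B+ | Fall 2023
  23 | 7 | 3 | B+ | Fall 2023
SELECT name, credits FROM courses WHERE credits BETWEEN 3 AND 4

Execution result:
name | credits
Biology 201 | 3
History 101 | 3
Statistics 101 | 4
Databases 301 | 4
Economics 201 | 4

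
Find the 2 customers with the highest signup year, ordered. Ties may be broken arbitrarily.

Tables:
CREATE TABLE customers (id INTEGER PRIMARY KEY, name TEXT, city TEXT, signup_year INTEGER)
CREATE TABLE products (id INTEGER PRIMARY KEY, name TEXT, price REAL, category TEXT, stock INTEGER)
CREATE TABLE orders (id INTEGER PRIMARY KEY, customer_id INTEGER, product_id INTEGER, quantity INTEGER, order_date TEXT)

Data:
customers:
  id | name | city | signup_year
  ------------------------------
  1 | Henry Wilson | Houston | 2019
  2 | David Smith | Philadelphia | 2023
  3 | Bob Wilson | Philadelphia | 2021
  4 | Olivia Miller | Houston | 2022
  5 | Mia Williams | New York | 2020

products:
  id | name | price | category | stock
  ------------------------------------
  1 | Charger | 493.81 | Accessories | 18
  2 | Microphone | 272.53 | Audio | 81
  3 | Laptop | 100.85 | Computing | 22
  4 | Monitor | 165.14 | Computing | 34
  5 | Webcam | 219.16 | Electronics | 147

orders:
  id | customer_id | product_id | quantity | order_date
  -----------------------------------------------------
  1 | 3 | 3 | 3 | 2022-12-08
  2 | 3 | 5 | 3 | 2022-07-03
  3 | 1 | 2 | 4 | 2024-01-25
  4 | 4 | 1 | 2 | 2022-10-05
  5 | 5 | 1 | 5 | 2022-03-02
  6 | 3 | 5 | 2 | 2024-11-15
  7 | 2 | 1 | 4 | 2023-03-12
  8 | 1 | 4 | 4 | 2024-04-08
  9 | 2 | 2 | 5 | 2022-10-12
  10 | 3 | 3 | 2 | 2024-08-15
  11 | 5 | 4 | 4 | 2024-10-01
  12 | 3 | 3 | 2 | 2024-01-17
SELECT name, signup_year FROM customers ORDER BY signup_year DESC LIMIT 2

Execution result:
name | signup_year
David Smith | 2023
Olivia Miller | 2022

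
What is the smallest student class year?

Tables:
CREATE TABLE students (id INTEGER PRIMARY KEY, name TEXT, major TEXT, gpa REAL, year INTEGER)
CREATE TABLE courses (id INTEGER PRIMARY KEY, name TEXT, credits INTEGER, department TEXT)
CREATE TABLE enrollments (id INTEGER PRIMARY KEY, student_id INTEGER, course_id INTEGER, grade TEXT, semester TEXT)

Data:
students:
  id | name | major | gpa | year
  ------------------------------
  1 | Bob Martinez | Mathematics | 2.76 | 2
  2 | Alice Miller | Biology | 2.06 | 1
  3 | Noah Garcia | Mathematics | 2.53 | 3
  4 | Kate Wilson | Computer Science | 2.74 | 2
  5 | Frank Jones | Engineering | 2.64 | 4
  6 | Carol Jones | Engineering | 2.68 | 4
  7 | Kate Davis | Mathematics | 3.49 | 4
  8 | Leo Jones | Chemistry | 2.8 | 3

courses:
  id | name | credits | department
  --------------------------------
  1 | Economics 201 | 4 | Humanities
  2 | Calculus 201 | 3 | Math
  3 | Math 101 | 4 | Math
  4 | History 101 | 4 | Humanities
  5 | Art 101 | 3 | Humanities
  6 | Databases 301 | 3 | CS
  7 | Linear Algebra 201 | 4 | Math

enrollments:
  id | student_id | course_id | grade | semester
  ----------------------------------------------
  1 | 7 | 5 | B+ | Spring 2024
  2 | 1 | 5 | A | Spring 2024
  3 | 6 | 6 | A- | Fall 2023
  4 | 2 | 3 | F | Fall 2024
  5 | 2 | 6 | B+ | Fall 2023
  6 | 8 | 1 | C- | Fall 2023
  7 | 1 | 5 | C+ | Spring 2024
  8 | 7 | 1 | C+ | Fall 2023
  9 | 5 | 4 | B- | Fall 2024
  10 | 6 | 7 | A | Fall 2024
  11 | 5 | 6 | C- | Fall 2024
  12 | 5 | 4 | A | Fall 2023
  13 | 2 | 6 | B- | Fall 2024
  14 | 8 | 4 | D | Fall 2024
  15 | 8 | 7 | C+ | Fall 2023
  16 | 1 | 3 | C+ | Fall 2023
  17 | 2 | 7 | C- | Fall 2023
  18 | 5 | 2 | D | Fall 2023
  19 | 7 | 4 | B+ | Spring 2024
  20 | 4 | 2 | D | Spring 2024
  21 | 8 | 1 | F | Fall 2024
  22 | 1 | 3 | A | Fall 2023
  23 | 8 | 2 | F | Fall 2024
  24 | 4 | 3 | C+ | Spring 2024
SELECT MIN(year) FROM students

Execution result:
1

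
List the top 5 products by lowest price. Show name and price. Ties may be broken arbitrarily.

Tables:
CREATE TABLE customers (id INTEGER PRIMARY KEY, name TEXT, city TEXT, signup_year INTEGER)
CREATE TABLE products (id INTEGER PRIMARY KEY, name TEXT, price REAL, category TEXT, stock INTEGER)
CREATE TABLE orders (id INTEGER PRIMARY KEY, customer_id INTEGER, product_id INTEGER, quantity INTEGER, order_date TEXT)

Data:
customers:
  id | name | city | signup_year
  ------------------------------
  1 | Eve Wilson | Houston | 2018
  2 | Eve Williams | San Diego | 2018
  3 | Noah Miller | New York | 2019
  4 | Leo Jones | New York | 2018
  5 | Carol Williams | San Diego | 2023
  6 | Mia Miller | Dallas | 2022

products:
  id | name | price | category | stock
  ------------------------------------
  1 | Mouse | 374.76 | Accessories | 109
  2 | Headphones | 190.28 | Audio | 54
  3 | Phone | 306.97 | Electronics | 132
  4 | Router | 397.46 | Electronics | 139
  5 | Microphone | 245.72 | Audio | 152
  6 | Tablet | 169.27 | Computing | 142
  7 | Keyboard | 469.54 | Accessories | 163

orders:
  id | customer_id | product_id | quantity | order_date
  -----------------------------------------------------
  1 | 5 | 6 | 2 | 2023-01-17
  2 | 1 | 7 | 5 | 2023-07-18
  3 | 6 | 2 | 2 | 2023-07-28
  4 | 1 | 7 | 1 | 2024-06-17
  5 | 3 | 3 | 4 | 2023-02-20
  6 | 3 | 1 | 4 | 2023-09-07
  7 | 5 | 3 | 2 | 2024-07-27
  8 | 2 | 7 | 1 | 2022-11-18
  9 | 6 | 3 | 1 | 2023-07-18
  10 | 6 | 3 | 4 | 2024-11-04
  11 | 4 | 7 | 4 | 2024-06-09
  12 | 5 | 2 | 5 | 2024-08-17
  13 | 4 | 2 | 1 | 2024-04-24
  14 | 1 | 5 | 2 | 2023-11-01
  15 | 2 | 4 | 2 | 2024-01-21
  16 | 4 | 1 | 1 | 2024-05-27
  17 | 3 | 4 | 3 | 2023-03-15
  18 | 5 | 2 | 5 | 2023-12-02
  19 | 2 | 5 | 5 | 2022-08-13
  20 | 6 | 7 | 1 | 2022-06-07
SELECT name, price FROM products ORDER BY price ASC LIMIT 5

Execution result:
name | price
Tablet | 169.27
Headphones | 190.28
Microphone | 245.72
Phone | 306.97
Mouse | 374.76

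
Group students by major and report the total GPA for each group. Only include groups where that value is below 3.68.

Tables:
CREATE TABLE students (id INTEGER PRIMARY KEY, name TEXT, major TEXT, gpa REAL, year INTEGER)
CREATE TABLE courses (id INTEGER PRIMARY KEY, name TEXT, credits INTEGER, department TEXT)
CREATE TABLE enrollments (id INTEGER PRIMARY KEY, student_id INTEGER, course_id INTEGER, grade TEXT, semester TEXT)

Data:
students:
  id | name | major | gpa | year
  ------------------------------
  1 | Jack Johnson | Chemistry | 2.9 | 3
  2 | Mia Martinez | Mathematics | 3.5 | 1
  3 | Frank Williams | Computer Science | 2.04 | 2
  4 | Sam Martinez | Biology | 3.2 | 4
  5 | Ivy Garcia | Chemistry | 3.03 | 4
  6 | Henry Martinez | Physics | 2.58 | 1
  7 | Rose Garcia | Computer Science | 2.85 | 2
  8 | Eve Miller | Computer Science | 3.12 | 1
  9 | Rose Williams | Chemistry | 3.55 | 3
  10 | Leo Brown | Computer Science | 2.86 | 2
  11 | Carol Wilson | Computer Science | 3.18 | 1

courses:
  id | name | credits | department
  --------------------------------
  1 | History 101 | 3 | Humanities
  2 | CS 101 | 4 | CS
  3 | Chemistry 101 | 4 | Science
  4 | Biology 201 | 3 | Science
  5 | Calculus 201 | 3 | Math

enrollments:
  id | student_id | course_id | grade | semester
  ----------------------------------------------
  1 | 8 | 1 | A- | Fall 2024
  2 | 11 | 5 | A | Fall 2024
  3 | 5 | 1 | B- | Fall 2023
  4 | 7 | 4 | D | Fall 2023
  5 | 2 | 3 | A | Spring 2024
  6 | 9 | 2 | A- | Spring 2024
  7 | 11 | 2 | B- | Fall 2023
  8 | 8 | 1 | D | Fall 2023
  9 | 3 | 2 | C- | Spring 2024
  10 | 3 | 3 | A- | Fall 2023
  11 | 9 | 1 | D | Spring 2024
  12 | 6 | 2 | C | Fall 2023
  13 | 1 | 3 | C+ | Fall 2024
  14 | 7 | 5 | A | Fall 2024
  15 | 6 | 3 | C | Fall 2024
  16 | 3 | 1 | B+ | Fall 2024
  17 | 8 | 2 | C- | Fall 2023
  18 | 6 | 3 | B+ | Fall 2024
SELECT major, SUM(gpa) AS sum_gpa FROM students GROUP BY major HAVING SUM(gpa) < 3.68

Execution result:
major | sum_gpa
Biology | 3.20
Mathematics | 3.50
Physics | 2.58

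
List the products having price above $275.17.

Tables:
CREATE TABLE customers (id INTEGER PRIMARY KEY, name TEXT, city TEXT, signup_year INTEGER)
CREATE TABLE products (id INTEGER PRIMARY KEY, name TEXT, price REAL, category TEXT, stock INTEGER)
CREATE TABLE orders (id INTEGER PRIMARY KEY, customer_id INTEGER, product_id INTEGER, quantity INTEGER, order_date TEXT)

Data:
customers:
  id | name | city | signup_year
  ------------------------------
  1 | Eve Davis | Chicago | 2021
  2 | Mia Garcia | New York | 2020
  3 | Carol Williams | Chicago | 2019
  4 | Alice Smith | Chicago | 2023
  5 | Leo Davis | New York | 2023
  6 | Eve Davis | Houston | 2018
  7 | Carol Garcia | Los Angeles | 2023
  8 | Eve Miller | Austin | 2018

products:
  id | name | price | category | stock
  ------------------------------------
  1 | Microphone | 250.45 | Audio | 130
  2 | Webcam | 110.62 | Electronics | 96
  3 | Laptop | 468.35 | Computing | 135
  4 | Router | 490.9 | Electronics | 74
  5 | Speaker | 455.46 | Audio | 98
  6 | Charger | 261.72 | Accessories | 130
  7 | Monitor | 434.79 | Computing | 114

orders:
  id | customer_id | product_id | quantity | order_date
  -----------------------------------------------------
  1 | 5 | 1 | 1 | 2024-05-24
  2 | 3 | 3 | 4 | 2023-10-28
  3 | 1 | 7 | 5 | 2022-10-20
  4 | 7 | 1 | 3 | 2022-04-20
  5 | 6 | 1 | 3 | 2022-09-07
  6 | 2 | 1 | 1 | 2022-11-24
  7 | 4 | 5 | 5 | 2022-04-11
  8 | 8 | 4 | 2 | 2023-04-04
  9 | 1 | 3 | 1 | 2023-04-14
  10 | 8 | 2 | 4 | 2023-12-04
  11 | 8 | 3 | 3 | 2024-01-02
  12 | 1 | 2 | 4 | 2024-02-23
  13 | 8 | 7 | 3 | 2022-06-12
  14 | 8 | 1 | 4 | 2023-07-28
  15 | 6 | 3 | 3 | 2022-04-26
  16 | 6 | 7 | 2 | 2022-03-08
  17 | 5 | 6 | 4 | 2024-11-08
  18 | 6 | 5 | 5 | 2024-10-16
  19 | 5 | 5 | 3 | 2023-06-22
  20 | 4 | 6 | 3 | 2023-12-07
SELECT name, price FROM products WHERE price > 275.17

Execution result:
name | price
Laptop | 468.35
Router | 490.90
Speaker | 455.46
Monitor | 434.79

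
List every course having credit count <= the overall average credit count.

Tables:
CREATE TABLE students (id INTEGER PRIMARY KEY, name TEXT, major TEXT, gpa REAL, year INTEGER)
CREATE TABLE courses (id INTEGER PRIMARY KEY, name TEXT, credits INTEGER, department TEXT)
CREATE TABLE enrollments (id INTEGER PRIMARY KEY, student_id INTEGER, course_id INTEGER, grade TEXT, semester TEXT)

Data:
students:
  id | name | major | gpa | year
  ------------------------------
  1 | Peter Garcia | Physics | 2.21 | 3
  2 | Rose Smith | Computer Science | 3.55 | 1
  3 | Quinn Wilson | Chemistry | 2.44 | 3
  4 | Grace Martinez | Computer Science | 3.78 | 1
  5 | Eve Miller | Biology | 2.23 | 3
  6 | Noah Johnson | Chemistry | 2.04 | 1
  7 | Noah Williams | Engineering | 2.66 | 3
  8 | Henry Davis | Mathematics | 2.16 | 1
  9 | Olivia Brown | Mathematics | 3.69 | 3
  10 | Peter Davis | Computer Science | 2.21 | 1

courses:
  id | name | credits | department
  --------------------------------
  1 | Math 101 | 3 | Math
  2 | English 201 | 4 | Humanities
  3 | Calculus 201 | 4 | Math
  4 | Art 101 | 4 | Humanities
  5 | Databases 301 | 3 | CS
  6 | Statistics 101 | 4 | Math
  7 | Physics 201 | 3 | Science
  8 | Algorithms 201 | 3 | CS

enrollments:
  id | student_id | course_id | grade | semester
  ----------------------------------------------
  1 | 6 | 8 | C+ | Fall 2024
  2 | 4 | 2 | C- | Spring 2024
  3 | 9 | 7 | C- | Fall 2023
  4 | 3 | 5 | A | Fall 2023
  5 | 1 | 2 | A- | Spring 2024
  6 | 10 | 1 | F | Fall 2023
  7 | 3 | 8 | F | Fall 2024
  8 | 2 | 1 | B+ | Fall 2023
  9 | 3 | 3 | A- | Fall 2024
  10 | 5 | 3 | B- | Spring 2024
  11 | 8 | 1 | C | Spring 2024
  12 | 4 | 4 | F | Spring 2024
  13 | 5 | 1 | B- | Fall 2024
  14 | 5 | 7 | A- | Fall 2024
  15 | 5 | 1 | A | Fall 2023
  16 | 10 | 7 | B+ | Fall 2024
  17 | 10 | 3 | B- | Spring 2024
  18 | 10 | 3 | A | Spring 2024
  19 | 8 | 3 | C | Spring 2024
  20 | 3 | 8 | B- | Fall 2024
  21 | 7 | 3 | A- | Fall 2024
SELECT name, credits FROM courses WHERE credits <= (SELECT AVG(credits) FROM courses)

Execution result:
name | credits
Math 101 | 3
Databases 301 | 3
Physics 201 | 3
Algorithms 201 | 3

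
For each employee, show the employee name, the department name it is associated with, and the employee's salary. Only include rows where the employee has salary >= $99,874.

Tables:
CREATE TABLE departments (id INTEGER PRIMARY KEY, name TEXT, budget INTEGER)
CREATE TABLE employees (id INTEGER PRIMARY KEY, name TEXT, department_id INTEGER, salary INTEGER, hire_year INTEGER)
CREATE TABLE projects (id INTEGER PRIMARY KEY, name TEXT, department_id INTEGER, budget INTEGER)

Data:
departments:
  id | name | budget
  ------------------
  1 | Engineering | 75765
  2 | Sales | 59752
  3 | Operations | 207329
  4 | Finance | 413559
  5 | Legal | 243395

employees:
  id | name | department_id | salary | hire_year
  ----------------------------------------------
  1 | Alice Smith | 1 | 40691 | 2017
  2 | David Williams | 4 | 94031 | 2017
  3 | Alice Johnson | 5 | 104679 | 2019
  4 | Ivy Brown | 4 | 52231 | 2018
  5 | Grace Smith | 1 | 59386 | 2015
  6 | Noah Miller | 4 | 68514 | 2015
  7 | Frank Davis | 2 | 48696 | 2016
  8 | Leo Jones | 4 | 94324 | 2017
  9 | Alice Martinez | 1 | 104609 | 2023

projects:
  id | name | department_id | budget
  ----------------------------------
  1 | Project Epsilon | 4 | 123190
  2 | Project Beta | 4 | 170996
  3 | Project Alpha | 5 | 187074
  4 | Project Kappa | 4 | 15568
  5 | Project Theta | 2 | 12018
SELECT c.name, p.name AS department, c.salary FROM employees c JOIN departments p ON c.department_id = p.id WHERE c.salary >= 99874

Execution result:
name | department | salary
Alice Johnson | Legal | 104679
Alice Martinez | Engineering | 104609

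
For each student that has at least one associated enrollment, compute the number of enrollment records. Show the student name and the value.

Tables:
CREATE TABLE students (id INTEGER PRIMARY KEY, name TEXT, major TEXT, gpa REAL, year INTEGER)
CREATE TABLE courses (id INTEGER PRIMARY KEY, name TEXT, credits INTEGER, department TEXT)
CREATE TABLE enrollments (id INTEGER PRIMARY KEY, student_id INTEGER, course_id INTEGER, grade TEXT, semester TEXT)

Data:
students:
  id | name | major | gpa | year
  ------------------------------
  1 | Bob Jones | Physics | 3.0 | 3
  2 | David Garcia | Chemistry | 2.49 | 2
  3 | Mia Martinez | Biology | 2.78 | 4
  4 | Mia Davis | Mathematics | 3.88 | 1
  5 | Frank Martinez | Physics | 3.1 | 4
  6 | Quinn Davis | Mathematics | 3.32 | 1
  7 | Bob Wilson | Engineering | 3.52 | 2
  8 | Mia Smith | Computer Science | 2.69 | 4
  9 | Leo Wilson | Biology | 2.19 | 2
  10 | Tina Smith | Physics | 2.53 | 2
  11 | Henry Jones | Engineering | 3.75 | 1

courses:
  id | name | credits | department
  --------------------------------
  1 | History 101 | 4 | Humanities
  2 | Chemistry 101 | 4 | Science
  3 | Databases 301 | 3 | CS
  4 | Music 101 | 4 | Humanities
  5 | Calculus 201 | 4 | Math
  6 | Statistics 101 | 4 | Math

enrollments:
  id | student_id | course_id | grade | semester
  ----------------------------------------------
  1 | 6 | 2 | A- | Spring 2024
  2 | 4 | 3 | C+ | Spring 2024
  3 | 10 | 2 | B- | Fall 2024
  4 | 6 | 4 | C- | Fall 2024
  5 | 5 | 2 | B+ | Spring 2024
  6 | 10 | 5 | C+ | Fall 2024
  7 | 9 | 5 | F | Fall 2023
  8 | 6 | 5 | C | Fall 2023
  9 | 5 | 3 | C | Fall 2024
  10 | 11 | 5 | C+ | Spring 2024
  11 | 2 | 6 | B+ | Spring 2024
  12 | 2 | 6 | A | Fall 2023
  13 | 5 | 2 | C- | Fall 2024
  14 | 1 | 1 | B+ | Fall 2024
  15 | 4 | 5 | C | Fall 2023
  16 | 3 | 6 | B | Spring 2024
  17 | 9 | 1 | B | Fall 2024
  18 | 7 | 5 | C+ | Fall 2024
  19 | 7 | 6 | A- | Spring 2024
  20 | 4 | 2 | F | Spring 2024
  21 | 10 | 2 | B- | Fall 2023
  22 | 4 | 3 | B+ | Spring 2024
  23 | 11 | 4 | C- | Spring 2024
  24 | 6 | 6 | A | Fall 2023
SELECT p.name, COUNT(*) AS n FROM enrollments c JOIN students p ON c.student_id = p.id GROUP BY p.id, p.name

Execution result:
name | n
Bob Jones | 1
David Garcia | 2
Mia Martinez | 1
Mia Davis | 4
Frank Martinez | 3
Quinn Davis | 4
Bob Wilson | 2
Leo Wilson | 2
Tina Smith | 3
Henry Jones | 2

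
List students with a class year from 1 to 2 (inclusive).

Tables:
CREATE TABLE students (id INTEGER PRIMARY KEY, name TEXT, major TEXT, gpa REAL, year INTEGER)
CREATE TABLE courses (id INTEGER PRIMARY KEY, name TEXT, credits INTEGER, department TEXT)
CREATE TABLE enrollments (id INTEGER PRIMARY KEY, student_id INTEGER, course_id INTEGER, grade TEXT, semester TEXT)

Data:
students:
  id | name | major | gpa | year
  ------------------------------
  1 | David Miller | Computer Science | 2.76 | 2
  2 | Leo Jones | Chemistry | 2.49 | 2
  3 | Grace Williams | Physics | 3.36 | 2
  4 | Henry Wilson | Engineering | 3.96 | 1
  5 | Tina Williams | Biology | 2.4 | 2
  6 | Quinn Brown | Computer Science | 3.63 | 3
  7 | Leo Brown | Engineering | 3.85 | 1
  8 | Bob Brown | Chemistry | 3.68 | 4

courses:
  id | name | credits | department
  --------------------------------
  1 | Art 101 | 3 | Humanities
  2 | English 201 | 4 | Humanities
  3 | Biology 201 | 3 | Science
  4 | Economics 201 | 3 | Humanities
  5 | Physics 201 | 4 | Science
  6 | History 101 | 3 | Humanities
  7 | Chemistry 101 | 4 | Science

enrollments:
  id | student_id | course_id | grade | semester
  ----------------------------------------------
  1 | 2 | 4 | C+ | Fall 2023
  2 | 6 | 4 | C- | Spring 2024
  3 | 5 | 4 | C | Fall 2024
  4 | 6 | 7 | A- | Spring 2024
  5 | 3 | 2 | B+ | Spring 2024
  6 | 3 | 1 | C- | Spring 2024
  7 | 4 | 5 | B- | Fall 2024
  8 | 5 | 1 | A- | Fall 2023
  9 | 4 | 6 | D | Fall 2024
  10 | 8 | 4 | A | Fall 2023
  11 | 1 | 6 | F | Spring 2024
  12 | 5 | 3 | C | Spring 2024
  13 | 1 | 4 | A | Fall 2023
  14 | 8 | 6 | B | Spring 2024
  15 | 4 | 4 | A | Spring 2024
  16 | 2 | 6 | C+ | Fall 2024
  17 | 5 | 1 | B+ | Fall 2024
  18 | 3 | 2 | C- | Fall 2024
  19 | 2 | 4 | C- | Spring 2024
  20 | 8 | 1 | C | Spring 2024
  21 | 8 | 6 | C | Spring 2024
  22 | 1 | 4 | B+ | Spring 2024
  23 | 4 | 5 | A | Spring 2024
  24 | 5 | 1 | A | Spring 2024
SELECT name, year FROM students WHERE year BETWEEN 1 AND 2

Execution result:
name | year
David Miller | 2
Leo Jones | 2
Grace Williams | 2
Henry Wilson | 1
Tina Williams | 2
Leo Brown | 1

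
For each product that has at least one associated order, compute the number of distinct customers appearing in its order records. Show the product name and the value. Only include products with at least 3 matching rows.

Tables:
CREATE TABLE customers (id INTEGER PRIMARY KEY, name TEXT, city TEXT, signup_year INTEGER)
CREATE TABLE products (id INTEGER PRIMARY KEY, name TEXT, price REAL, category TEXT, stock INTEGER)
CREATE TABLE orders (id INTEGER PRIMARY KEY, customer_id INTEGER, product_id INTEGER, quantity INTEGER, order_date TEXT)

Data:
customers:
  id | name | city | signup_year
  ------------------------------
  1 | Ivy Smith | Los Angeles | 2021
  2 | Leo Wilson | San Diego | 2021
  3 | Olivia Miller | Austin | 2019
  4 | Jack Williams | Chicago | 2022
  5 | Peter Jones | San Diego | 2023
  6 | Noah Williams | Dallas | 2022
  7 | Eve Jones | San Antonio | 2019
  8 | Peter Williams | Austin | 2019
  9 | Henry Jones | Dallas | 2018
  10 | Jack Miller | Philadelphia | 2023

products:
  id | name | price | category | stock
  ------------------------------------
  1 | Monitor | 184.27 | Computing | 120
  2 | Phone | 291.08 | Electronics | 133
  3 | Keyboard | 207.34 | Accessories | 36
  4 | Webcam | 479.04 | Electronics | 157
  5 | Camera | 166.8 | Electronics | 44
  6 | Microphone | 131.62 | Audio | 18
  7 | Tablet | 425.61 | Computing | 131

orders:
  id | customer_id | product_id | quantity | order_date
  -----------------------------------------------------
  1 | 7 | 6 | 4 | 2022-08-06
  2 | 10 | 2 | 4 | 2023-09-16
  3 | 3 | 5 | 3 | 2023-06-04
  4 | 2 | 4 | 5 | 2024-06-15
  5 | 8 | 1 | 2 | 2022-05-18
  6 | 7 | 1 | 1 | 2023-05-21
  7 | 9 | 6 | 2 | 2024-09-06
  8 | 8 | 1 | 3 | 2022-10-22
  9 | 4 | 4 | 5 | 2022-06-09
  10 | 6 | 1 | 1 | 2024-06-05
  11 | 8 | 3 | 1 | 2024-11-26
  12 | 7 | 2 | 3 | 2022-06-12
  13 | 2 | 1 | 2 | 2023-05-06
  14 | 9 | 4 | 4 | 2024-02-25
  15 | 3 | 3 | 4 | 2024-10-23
SELECT p.name, COUNT(DISTINCT c.customer_id) AS distinct_customer_count FROM orders c JOIN products p ON c.product_id = p.id GROUP BY p.id, p.name HAVING COUNT(*) >= 3

Execution result:
name | distinct_customer_count
Monitor | 4
Webcam | 3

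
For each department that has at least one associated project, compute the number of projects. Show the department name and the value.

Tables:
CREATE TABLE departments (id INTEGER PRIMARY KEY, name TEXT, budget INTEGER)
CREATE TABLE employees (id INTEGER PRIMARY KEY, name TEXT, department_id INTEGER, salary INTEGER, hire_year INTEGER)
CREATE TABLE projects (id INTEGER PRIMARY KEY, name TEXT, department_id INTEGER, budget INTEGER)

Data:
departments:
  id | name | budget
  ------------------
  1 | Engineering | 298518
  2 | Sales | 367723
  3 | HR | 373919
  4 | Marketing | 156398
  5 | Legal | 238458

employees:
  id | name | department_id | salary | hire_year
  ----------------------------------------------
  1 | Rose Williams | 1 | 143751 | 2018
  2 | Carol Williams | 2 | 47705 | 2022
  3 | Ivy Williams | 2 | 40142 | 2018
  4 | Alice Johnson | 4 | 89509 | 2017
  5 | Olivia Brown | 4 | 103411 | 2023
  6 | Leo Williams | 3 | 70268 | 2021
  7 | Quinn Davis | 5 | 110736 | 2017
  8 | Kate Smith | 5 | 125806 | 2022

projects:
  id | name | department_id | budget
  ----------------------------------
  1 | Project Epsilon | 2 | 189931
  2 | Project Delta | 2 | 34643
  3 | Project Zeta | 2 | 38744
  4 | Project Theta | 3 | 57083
SELECT p.name, COUNT(*) AS n FROM projects c JOIN departments p ON c.department_id = p.id GROUP BY p.id, p.name

Execution result:
name | n
Sales | 3
HR | 1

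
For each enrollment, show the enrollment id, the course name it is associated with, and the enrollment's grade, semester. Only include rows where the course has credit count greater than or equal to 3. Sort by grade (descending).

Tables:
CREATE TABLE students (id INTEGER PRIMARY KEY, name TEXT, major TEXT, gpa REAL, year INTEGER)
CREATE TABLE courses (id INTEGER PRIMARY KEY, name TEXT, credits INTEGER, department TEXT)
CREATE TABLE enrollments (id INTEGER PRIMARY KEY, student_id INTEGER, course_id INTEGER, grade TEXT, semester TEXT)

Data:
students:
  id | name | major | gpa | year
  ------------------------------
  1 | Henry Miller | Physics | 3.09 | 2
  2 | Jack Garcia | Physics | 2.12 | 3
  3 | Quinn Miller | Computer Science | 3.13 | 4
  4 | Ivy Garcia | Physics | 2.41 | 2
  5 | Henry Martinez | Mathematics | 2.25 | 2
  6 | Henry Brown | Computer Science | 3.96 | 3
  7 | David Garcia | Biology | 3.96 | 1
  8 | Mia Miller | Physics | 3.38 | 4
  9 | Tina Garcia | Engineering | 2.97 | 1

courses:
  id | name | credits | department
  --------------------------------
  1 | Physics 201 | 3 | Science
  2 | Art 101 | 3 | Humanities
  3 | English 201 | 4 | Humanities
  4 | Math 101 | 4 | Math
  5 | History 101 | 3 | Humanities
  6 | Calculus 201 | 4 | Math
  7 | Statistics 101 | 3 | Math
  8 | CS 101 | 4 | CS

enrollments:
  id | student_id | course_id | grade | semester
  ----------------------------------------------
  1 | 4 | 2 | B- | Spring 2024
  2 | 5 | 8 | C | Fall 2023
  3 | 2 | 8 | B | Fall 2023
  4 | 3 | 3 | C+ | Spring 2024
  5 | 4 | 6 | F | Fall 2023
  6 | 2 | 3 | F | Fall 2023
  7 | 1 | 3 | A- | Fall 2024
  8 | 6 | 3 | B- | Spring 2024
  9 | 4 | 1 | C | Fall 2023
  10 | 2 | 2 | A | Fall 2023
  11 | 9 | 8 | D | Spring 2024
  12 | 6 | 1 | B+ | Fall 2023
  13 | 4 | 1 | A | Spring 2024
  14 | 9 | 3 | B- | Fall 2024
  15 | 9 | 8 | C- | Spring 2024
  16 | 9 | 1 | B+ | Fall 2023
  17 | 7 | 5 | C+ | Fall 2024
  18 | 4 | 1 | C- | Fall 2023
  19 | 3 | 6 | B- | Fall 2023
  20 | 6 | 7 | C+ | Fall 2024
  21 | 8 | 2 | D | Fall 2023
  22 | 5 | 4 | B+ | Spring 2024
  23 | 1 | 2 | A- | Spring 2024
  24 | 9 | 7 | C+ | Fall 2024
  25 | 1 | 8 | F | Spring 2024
SELECT c.id, p.name AS course, c.grade, c.semester FROM enrollments c JOIN courses p ON c.course_id = p.id WHERE p.credits >= 3 ORDER BY c.grade DESC

Execution result:
id | course | grade | semester
5 | Calculus 201 | F | Fall 2023
6 | English 201 | F | Fall 2023
25 | CS 101 | F | Spring 2024
11 | CS 101 | D | Spring 2024
21 | Art 101 | D | Fall 2023
15 | CS 101 | C- | Spring 2024
18 | Physics 201 | C- | Fall 2023
4 | English 201 | C+ | Spring 2024
17 | History 101 | C+ | Fall 2024
20 | Statistics 101 | C+ | Fall 2024
24 | Statistics 101 | C+ | Fall 2024
2 | CS 101 | C | Fall 2023
9 | Physics 201 | C | Fall 2023
1 | Art 101 | B- | Spring 2024
8 | English 201 | B- | Spring 2024
14 | English 201 | B- | Fall 2024
19 | Calculus 201 | B- | Fall 2023
12 | Physics 201 | B+ | Fall 2023
16 | Physics 201 | B+ | Fall 2023
22 | Math 101 | B+ | Spring 2024
3 | CS 101 | B | Fall 2023
7 | English 201 | A- | Fall 2024
23 | Art 101 | A- | Spring 2024
10 | Art 101 | A | Fall 2023
13 | Physics 201 | A | Spring 2024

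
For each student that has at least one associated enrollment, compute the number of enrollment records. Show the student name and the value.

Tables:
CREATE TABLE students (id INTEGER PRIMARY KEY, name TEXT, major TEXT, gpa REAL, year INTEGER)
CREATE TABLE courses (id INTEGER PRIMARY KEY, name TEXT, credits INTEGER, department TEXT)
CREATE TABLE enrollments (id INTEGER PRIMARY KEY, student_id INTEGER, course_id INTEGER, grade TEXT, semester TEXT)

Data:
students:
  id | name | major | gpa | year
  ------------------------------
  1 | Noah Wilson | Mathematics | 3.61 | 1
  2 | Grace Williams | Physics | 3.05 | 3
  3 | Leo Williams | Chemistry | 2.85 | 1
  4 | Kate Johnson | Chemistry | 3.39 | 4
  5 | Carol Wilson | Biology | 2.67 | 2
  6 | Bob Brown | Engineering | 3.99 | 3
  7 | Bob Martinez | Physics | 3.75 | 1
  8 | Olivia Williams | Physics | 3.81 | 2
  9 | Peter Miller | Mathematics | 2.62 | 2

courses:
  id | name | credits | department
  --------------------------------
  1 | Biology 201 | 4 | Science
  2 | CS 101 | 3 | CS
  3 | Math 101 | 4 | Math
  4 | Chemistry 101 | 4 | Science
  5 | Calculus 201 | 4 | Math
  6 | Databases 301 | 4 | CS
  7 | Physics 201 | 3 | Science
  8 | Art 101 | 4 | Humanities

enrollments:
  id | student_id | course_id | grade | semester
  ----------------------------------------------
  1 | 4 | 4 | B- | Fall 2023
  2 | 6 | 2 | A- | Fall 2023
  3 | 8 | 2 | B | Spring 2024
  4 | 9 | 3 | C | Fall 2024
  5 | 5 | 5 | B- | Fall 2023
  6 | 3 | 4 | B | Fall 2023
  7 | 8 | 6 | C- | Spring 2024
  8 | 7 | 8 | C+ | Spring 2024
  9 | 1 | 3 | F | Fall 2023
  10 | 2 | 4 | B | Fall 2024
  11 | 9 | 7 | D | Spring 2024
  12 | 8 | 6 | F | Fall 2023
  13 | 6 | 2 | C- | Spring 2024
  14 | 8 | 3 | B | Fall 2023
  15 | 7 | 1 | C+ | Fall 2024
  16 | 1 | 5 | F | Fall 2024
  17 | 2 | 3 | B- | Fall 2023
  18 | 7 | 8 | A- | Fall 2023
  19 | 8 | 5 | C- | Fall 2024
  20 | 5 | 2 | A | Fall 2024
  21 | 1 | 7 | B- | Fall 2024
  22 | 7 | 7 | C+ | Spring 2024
SELECT p.name, COUNT(*) AS n FROM enrollments c JOIN students p ON c.student_id = p.id GROUP BY p.id, p.name

Execution result:
name | n
Noah Wilson | 3
Grace Williams | 2
Leo Williams | 1
Kate Johnson | 1
Carol Wilson | 2
Bob Brown | 2
Bob Martinez | 4
Olivia Williams | 5
Peter Miller | 2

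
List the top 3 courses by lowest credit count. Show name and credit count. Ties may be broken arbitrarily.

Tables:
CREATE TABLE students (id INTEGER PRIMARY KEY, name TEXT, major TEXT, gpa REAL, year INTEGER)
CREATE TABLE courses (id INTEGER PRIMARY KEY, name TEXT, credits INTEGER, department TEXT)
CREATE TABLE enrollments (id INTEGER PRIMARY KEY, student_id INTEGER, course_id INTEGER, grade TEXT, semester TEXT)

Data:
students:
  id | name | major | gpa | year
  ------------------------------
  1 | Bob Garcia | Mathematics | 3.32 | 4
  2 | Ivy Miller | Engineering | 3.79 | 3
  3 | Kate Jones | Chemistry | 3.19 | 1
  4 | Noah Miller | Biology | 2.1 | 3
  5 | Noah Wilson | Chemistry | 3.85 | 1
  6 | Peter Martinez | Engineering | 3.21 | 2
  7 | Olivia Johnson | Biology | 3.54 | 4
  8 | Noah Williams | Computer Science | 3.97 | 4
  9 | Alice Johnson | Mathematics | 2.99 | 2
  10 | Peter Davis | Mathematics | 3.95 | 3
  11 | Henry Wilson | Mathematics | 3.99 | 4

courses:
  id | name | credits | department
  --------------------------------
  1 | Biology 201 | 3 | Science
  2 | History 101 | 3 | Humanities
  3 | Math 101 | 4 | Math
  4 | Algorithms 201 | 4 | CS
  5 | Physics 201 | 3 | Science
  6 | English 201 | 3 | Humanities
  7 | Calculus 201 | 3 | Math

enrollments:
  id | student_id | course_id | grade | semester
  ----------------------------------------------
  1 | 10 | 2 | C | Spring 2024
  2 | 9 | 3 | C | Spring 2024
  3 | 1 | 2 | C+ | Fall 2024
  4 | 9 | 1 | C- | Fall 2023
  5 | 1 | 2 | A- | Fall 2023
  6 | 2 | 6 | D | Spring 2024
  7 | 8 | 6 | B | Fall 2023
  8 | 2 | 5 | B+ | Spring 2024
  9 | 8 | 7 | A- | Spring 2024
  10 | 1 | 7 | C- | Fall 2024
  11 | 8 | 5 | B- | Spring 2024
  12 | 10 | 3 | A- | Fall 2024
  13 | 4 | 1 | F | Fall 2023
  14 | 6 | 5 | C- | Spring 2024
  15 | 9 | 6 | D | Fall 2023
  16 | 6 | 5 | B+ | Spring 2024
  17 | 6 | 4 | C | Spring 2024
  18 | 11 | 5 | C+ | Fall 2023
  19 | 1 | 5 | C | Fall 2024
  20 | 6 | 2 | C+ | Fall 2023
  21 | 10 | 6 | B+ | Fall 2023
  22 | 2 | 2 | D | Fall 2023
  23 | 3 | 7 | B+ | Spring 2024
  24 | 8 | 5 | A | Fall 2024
SELECT name, credits FROM courses ORDER BY credits ASC LIMIT 3

Execution result:
name | credits
Biology 201 | 3
History 101 | 3
Physics 201 | 3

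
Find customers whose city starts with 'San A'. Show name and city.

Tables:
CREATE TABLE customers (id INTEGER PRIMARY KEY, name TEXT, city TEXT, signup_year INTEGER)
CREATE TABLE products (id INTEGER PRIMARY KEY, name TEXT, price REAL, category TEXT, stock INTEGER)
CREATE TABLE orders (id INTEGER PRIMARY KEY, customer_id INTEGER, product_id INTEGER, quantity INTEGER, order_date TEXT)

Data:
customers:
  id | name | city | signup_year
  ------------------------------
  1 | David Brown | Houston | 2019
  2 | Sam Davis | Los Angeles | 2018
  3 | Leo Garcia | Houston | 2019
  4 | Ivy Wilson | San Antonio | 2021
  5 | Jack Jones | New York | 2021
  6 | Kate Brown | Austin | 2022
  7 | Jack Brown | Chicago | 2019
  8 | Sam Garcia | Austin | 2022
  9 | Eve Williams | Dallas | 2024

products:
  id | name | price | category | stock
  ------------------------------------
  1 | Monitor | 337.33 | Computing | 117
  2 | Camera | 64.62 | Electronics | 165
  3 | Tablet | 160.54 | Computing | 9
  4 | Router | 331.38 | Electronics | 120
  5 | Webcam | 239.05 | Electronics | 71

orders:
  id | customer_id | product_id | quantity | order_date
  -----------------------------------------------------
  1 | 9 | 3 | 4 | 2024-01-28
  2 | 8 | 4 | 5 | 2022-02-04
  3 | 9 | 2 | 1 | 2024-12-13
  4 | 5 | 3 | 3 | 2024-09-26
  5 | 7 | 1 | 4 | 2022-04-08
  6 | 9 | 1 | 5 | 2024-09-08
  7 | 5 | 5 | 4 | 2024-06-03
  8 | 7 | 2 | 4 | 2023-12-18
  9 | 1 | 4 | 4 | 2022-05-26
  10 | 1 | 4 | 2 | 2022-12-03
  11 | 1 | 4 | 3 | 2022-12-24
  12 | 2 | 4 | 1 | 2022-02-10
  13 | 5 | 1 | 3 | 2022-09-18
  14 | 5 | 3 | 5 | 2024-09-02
SELECT name, city FROM customers WHERE city LIKE 'San A%'

Execution result:
name | city
Ivy Wilson | San Antonio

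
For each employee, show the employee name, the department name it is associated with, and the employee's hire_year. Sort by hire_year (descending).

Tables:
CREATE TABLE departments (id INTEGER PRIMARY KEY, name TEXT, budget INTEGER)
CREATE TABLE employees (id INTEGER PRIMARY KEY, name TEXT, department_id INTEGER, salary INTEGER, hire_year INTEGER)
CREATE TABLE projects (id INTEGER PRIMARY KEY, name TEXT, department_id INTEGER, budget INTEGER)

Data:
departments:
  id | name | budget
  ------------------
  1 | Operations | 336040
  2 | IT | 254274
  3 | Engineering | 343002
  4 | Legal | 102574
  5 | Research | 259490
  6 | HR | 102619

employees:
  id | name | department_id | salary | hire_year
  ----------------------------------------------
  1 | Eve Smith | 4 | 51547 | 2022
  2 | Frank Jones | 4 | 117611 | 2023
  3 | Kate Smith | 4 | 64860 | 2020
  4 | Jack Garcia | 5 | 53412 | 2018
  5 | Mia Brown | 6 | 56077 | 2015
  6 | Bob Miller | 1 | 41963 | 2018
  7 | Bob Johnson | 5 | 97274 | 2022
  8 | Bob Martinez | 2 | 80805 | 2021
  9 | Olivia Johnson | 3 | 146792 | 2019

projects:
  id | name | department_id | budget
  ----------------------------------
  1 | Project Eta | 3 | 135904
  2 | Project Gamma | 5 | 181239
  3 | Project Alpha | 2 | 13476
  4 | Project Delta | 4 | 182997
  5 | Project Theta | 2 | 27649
SELECT c.name, p.name AS department, c.hire_year FROM employees c JOIN departments p ON c.department_id = p.id ORDER BY c.hire_year DESC

Execution result:
name | department | hire_year
Frank Jones | Legal | 2023
Eve Smith | Legal | 2022
Bob Johnson | Research | 2022
Bob Martinez | IT | 2021
Kate Smith | Legal | 2020
Olivia Johnson | Engineering | 2019
Jack Garcia | Research | 2018
Bob Miller | Operations | 2018
Mia Brown | HR | 2015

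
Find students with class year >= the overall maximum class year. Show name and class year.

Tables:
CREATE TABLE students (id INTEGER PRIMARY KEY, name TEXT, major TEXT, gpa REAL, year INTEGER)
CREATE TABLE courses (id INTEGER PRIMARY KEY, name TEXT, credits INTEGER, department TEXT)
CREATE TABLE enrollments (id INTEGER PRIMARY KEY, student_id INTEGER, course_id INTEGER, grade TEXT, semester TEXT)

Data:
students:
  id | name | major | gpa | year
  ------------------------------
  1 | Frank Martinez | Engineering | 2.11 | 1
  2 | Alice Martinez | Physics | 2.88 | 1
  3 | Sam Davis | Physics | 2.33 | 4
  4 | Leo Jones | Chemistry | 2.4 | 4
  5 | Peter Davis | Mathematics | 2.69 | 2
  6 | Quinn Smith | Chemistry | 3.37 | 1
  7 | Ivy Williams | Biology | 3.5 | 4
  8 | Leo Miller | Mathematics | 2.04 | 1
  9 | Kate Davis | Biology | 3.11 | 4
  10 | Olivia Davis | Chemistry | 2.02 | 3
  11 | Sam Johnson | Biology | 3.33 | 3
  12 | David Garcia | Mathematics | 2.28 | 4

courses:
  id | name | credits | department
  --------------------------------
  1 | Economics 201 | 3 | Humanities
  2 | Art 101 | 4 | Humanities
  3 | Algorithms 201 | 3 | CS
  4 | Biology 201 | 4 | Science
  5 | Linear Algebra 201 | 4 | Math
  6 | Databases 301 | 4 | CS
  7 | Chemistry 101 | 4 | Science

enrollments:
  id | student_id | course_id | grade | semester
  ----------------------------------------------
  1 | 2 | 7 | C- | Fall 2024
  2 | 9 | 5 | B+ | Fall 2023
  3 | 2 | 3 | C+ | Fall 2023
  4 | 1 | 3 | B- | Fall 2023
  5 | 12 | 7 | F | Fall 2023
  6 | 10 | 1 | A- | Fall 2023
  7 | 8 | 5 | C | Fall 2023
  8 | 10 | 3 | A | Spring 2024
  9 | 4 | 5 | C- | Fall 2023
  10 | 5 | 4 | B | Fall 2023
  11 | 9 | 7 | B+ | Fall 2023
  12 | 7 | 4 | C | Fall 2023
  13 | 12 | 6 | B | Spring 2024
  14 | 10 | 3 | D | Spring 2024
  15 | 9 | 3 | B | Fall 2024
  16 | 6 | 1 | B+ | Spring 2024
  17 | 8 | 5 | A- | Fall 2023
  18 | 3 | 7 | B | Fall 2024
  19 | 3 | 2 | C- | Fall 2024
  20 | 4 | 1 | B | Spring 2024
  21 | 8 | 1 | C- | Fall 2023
SELECT name, year FROM students WHERE year >= (SELECT MAX(year) FROM students)

Execution result:
name | year
Sam Davis | 4
Leo Jones | 4
Ivy Williams | 4
Kate Davis | 4
David Garcia | 4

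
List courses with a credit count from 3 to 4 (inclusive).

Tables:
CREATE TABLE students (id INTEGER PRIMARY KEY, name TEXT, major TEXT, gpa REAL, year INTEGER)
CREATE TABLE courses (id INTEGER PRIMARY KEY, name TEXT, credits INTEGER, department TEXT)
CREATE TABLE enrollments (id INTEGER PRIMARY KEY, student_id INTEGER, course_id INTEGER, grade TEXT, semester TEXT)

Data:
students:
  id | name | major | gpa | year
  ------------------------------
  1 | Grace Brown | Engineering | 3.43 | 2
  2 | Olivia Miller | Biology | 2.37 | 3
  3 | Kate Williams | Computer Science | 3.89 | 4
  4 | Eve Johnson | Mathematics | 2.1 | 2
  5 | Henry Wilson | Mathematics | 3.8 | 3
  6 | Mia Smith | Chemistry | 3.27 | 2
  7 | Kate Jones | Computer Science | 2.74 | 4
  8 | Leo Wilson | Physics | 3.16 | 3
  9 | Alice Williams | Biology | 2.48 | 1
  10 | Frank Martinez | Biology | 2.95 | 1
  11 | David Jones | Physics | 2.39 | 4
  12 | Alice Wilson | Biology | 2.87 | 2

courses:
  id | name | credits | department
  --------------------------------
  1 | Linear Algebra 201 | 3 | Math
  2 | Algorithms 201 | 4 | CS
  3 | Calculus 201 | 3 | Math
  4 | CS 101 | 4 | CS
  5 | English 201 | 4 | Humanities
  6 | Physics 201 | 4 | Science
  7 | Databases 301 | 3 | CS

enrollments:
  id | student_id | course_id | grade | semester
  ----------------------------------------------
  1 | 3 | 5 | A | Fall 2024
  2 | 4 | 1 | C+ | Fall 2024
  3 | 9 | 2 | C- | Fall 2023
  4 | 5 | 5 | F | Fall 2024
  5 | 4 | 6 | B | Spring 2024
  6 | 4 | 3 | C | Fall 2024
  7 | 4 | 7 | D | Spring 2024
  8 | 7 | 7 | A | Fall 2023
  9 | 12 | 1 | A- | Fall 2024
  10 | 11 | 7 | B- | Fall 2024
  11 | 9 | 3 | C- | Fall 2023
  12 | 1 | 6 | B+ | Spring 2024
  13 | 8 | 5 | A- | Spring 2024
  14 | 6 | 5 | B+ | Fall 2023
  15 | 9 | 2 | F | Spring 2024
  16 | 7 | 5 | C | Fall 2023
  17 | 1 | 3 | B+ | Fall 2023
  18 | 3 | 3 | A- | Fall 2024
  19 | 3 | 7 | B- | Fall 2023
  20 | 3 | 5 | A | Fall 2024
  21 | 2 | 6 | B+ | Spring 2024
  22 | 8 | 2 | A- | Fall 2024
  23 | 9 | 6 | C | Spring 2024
SELECT name, credits FROM courses WHERE credits BETWEEN 3 AND 4

Execution result:
name | credits
Linear Algebra 201 | 3
Algorithms 201 | 4
Calculus 201 | 3
CS 101 | 4
English 201 | 4
Physics 201 | 4
Databases 301 | 3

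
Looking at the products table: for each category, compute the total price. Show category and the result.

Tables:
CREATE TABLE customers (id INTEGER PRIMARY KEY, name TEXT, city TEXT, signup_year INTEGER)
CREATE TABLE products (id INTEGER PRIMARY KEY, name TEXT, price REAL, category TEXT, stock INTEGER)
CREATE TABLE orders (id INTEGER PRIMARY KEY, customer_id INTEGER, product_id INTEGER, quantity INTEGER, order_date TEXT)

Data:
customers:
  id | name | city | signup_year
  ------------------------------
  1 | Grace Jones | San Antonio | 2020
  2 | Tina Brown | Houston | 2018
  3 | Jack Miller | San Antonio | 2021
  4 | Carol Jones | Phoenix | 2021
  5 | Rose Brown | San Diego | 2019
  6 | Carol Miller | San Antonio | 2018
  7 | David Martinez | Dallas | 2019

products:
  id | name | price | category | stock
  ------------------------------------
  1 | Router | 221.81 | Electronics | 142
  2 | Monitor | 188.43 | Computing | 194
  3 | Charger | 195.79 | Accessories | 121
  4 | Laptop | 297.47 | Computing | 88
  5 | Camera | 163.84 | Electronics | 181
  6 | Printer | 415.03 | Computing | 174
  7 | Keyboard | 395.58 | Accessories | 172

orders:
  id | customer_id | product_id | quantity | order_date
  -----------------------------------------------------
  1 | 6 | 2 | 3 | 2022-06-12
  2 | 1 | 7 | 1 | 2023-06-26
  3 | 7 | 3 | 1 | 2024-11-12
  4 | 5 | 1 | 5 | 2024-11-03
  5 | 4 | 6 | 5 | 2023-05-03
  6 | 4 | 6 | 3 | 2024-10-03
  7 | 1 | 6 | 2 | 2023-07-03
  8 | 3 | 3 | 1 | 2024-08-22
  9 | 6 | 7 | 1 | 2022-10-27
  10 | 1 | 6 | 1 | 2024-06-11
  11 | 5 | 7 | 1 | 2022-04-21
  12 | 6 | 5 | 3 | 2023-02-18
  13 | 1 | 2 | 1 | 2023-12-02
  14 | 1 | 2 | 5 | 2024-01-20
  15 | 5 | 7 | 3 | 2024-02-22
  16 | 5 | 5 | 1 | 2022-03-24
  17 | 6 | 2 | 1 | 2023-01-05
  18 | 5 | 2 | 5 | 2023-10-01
SELECT category, SUM(price) AS sum_price FROM products GROUP BY category

Execution result:
category | sum_price
Accessories | 591.37
Computing | 900.93
Electronics | 385.65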